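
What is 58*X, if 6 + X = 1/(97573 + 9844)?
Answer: -37381058/107417 ≈ -348.00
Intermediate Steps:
X = -644501/107417 (X = -6 + 1/(97573 + 9844) = -6 + 1/107417 = -644501/107417 ≈ -6.0000)
58*X = 58*(-644501/107417) = -37381058/107417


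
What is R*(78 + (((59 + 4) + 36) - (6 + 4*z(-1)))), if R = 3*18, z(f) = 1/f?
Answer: 9450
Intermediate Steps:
R = 54
R*(78 + (((59 + 4) + 36) - (6 + 4*z(-1)))) = 54*(78 + (((59 + 4) + 36) - (6 + 4/(-1)))) = 54*(78 + ((63 + 36) - (6 + 4*(-1)))) = 54*(78 + (99 - (6 - 4))) = 54*(78 + (99 - 1*2)) = 54*(78 + (99 - 2)) = 54*(78 + 97) = 54*175 = 9450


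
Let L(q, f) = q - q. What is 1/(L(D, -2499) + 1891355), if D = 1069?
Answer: 1/1891355 ≈ 5.2872e-7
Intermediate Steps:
L(q, f) = 0
1/(L(D, -2499) + 1891355) = 1/(0 + 1891355) = 1/1891355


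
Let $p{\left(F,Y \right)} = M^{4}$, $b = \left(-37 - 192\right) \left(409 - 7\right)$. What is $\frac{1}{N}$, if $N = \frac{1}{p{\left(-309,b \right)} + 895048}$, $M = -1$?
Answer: $895049$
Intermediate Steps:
$b = -92058$ ($b = \left(-229\right) 402 = -92058$)
$p{\left(F,Y \right)} = 1$ ($p{\left(F,Y \right)} = \left(-1\right)^{4} = 1$)
$N = \frac{1}{895049}$ ($N = \frac{1}{1 + 895048} = \frac{1}{895049} \approx 1.1173 \cdot 10^{-6}$)
$\frac{1}{N} = \frac{1}{\frac{1}{895049}} = 895049$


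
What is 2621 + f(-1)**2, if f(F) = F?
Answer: 2622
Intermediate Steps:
2621 + f(-1)**2 = 2621 + (-1)**2 = 2621 + 1 = 2622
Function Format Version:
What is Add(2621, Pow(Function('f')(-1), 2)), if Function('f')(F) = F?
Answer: 2622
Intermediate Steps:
Add(2621, Pow(Function('f')(-1), 2)) = Add(2621, Pow(-1, 2)) = Add(2621, 1) = 2622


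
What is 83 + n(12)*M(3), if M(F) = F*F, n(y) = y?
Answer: 191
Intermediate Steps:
M(F) = F²
83 + n(12)*M(3) = 83 + 12*3² = 83 + 12*9 = 83 + 108 = 191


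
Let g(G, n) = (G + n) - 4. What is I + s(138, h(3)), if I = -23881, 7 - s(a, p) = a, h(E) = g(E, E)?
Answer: -24012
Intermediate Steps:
g(G, n) = -4 + G + n
h(E) = -4 + 2*E (h(E) = -4 + E + E = -4 + 2*E)
s(a, p) = 7 - a
I + s(138, h(3)) = -23881 + (7 - 1*138) = -23881 + (7 - 138) = -23881 - 131 = -24012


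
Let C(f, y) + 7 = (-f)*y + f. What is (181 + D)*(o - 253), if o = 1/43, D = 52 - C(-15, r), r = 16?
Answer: -163170/43 ≈ -3794.7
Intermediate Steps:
C(f, y) = -7 + f - f*y (C(f, y) = -7 + ((-f)*y + f) = -7 + (-f*y + f) = -7 + (f - f*y) = -7 + f - f*y)
D = -166 (D = 52 - (-7 - 15 - 1*(-15)*16) = 52 - (-7 - 15 + 240) = 52 - 1*218 = 52 - 218 = -166)
o = 1/43 ≈ 0.023256
(181 + D)*(o - 253) = (181 - 166)*(1/43 - 253) = 15*(-10878/43) = -163170/43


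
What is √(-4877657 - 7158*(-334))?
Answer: I*√2486885 ≈ 1577.0*I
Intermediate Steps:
√(-4877657 - 7158*(-334)) = √(-4877657 + 2390772) = √(-2486885) = I*√2486885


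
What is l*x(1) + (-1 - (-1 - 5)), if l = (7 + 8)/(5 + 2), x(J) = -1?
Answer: 20/7 ≈ 2.8571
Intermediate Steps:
l = 15/7 ≈ 2.1429
l*x(1) + (-1 - (-1 - 5)) = (15/7)*(-1) + (-1 - (-1 - 5)) = -15/7 + (-1 - 1*(-6)) = -15/7 + (-1 + 6) = -15/7 + 5 = 20/7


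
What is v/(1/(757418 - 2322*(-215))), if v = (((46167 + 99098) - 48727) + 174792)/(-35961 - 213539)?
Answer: -17048315092/12475 ≈ -1.3666e+6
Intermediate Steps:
v = -27133/24950 (v = ((145265 - 48727) + 174792)/(-249500) = (96538 + 174792)*(-1/249500) = 271330*(-1/249500) = -27133/24950 ≈ -1.0875)
v/(1/(757418 - 2322*(-215))) = -27133/(24950*(1/(757418 - 2322*(-215)))) = -27133/(24950*(1/(757418 + 499230))) = -27133/(24950*(1/1256648)) = -27133/(24950*1/1256648) = -27133/24950*1256648 = -17048315092/12475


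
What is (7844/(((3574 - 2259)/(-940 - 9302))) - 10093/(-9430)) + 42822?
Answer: -45312867289/2480090 ≈ -18271.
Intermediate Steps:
(7844/(((3574 - 2259)/(-940 - 9302))) - 10093/(-9430)) + 42822 = (7844/((1315/(-10242))) - 10093*(-1/9430)) + 42822 = (7844/((1315*(-1/10242))) + 10093/9430) + 42822 = (7844/(-1315/10242) + 10093/9430) + 42822 = (7844*(-10242/1315) + 10093/9430) + 42822 = (-80338248/1315 + 10093/9430) + 42822 = -151515281269/2480090 + 42822 = -45312867289/2480090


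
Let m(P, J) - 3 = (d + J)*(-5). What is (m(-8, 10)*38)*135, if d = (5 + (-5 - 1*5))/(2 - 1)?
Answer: -112860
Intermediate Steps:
d = -5 (d = (5 + (-5 - 5))/1 = (5 - 10)*1 = -5*1 = -5)
m(P, J) = 28 - 5*J (m(P, J) = 3 + (-5 + J)*(-5) = 3 + (25 - 5*J) = 28 - 5*J)
(m(-8, 10)*38)*135 = ((28 - 5*10)*38)*135 = ((28 - 50)*38)*135 = -22*38*135 = -836*135 = -112860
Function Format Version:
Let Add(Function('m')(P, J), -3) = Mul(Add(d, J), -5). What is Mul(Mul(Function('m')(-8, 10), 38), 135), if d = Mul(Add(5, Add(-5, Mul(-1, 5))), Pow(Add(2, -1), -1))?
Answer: -112860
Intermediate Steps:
d = -5 (d = Mul(Add(5, Add(-5, -5)), Pow(1, -1)) = Mul(Add(5, -10), 1) = Mul(-5, 1) = -5)
Function('m')(P, J) = Add(28, Mul(-5, J)) (Function('m')(P, J) = Add(3, Mul(Add(-5, J), -5)) = Add(3, Add(25, Mul(-5, J))) = Add(28, Mul(-5, J)))
Mul(Mul(Function('m')(-8, 10), 38), 135) = Mul(Mul(Add(28, Mul(-5, 10)), 38), 135) = Mul(Mul(Add(28, -50), 38), 135) = Mul(Mul(-22, 38), 135) = Mul(-836, 135) = -112860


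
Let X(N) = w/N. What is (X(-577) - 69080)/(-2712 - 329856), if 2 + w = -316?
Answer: 19929421/95945868 ≈ 0.20772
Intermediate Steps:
w = -318 (w = -2 - 316 = -318)
X(N) = -318/N
(X(-577) - 69080)/(-2712 - 329856) = (-318/(-577) - 69080)/(-2712 - 329856) = (-318*(-1/577) - 69080)/(-332568) = (318/577 - 69080)*(-1/332568) = -39858842/577*(-1/332568) = 19929421/95945868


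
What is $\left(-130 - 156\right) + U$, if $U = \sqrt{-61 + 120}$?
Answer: $-286 + \sqrt{59} \approx -278.32$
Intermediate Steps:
$U = \sqrt{59} \approx 7.6811$
$\left(-130 - 156\right) + U = \left(-130 - 156\right) + \sqrt{59} = -286 + \sqrt{59}$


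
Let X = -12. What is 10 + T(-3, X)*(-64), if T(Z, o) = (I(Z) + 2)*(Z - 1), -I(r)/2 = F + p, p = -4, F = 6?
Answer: -502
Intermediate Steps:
I(r) = -4 (I(r) = -2*(6 - 4) = -2*2 = -4)
T(Z, o) = 2 - 2*Z (T(Z, o) = (-4 + 2)*(Z - 1) = -2*(-1 + Z) = 2 - 2*Z)
10 + T(-3, X)*(-64) = 10 + (2 - 2*(-3))*(-64) = 10 + (2 + 6)*(-64) = 10 + 8*(-64) = 10 - 512 = -502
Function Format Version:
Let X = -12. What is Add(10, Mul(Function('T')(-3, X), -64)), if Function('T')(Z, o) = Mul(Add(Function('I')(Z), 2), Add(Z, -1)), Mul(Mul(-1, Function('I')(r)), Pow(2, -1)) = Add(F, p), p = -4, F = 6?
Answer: -502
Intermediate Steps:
Function('I')(r) = -4 (Function('I')(r) = Mul(-2, Add(6, -4)) = Mul(-2, 2) = -4)
Function('T')(Z, o) = Add(2, Mul(-2, Z)) (Function('T')(Z, o) = Mul(Add(-4, 2), Add(Z, -1)) = Mul(-2, Add(-1, Z)) = Add(2, Mul(-2, Z)))
Add(10, Mul(Function('T')(-3, X), -64)) = Add(10, Mul(Add(2, Mul(-2, -3)), -64)) = Add(10, Mul(Add(2, 6), -64)) = Add(10, Mul(8, -64)) = Add(10, -512) = -502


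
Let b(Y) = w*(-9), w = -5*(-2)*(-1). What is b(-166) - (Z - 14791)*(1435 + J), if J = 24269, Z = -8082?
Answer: 587927682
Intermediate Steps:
w = -10 (w = 10*(-1) = -10)
b(Y) = 90 (b(Y) = -10*(-9) = 90)
b(-166) - (Z - 14791)*(1435 + J) = 90 - (-8082 - 14791)*(1435 + 24269) = 90 - (-22873)*25704 = 90 - 1*(-587927592) = 90 + 587927592 = 587927682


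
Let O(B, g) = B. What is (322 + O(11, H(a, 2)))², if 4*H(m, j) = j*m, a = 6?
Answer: 110889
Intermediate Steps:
H(m, j) = j*m/4 (H(m, j) = (j*m)/4 = j*m/4)
(322 + O(11, H(a, 2)))² = (322 + 11)² = 333² = 110889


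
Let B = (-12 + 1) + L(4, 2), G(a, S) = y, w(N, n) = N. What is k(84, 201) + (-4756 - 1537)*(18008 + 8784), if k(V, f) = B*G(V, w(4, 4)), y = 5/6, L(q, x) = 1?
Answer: -505806193/3 ≈ -1.6860e+8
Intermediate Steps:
y = 5/6 (y = 5*(1/6) = 5/6 ≈ 0.83333)
G(a, S) = 5/6
B = -10 (B = (-12 + 1) + 1 = -11 + 1 = -10)
k(V, f) = -25/3 (k(V, f) = -10*5/6 = -25/3)
k(84, 201) + (-4756 - 1537)*(18008 + 8784) = -25/3 + (-4756 - 1537)*(18008 + 8784) = -25/3 - 6293*26792 = -25/3 - 168602056 = -505806193/3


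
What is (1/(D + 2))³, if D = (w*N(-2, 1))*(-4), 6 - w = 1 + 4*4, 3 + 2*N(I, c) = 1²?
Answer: -1/74088 ≈ -1.3497e-5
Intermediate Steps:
N(I, c) = -1 (N(I, c) = -3/2 + (½)*1² = -3/2 + (½)*1 = -3/2 + ½ = -1)
w = -11 (w = 6 - (1 + 4*4) = 6 - (1 + 16) = 6 - 1*17 = 6 - 17 = -11)
D = -44 (D = -11*(-1)*(-4) = 11*(-4) = -44)
(1/(D + 2))³ = (1/(-44 + 2))³ = (1/(-42))³ = (-1/42)³ = -1/74088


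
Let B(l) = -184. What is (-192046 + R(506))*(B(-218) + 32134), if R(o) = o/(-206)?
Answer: -632002662450/103 ≈ -6.1359e+9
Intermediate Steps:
R(o) = -o/206 (R(o) = o*(-1/206) = -o/206)
(-192046 + R(506))*(B(-218) + 32134) = (-192046 - 1/206*506)*(-184 + 32134) = (-192046 - 253/103)*31950 = -19780991/103*31950 = -632002662450/103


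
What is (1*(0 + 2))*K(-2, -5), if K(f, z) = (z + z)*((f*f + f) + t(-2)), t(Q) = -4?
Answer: 40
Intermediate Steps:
K(f, z) = 2*z*(-4 + f + f**2) (K(f, z) = (z + z)*((f*f + f) - 4) = (2*z)*((f**2 + f) - 4) = (2*z)*((f + f**2) - 4) = (2*z)*(-4 + f + f**2) = 2*z*(-4 + f + f**2))
(1*(0 + 2))*K(-2, -5) = (1*(0 + 2))*(2*(-5)*(-4 - 2 + (-2)**2)) = (1*2)*(2*(-5)*(-4 - 2 + 4)) = 2*(2*(-5)*(-2)) = 2*20 = 40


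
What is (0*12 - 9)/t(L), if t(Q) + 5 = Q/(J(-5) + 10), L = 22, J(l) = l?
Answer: 15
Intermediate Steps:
t(Q) = -5 + Q/5 (t(Q) = -5 + Q/(-5 + 10) = -5 + Q/5)
(0*12 - 9)/t(L) = (0*12 - 9)/(-5 + (1/5)*22) = (0 - 9)/(-5 + 22/5) = -9/(-3/5) = -9*(-5/3) = 15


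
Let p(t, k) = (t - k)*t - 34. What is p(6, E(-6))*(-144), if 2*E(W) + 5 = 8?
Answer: 1008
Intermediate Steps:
E(W) = 3/2 (E(W) = -5/2 + (1/2)*8 = -5/2 + 4 = 3/2)
p(t, k) = -34 + t*(t - k) (p(t, k) = t*(t - k) - 34 = -34 + t*(t - k))
p(6, E(-6))*(-144) = (-34 + 6**2 - 1*3/2*6)*(-144) = (-34 + 36 - 9)*(-144) = -7*(-144) = 1008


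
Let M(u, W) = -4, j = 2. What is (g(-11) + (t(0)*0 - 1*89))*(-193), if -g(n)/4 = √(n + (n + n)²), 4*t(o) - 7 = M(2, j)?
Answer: 17177 + 772*√473 ≈ 33967.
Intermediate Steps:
t(o) = ¾ (t(o) = 7/4 + (¼)*(-4) = 7/4 - 1 = ¾)
g(n) = -4*√(n + 4*n²) (g(n) = -4*√(n + (n + n)²) = -4*√(n + (2*n)²) = -4*√(n + 4*n²))
(g(-11) + (t(0)*0 - 1*89))*(-193) = (-4*√473 + ((¾)*0 - 1*89))*(-193) = (-4*√473 + (0 - 89))*(-193) = (-4*√473 - 89)*(-193) = (-89 - 4*√473)*(-193) = 17177 + 772*√473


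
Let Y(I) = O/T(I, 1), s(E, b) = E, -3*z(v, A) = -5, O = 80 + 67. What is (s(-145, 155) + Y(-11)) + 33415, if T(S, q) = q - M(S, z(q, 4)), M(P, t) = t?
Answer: 66099/2 ≈ 33050.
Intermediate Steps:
O = 147
z(v, A) = 5/3 (z(v, A) = -⅓*(-5) = 5/3)
T(S, q) = -5/3 + q (T(S, q) = q - 1*5/3 = q - 5/3 = -5/3 + q)
Y(I) = -441/2 (Y(I) = 147/(-5/3 + 1) = 147/(-⅔) = 147*(-3/2) = -441/2)
(s(-145, 155) + Y(-11)) + 33415 = (-145 - 441/2) + 33415 = -731/2 + 33415 = 66099/2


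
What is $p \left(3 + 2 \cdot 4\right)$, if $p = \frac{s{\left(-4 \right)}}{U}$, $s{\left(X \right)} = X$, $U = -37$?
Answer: $\frac{44}{37} \approx 1.1892$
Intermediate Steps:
$p = \frac{4}{37}$ ($p = - \frac{4}{-37} = \left(-4\right) \left(- \frac{1}{37}\right) = \frac{4}{37} \approx 0.10811$)
$p \left(3 + 2 \cdot 4\right) = \frac{4 \left(3 + 2 \cdot 4\right)}{37} = \frac{4 \left(3 + 8\right)}{37} = \frac{4}{37} \cdot 11 = \frac{44}{37}$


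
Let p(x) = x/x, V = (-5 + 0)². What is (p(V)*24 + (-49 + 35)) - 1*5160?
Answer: -5150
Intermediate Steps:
V = 25 (V = (-5)² = 25)
p(x) = 1
(p(V)*24 + (-49 + 35)) - 1*5160 = (1*24 + (-49 + 35)) - 1*5160 = (24 - 14) - 5160 = 10 - 5160 = -5150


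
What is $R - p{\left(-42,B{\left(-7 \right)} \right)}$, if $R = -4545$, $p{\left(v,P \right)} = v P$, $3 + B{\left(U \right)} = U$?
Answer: $-4965$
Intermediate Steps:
$B{\left(U \right)} = -3 + U$
$p{\left(v,P \right)} = P v$
$R - p{\left(-42,B{\left(-7 \right)} \right)} = -4545 - \left(-3 - 7\right) \left(-42\right) = -4545 - \left(-10\right) \left(-42\right) = -4545 - 420 = -4965$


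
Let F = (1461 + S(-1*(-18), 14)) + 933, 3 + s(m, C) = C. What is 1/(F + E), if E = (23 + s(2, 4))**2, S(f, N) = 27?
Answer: 1/2997 ≈ 0.00033367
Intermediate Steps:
s(m, C) = -3 + C
F = 2421 (F = (1461 + 27) + 933 = 1488 + 933 = 2421)
E = 576 (E = (23 + (-3 + 4))**2 = (23 + 1)**2 = 24**2 = 576)
1/(F + E) = 1/(2421 + 576) = 1/2997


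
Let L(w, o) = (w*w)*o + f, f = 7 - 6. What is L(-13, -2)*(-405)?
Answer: 136485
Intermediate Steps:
f = 1
L(w, o) = 1 + o*w² (L(w, o) = (w*w)*o + 1 = w²*o + 1 = o*w² + 1 = 1 + o*w²)
L(-13, -2)*(-405) = (1 - 2*(-13)²)*(-405) = (1 - 2*169)*(-405) = (1 - 338)*(-405) = -337*(-405) = 136485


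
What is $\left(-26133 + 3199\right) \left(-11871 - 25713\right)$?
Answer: $861951456$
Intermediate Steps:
$\left(-26133 + 3199\right) \left(-11871 - 25713\right) = \left(-22934\right) \left(-37584\right) = 861951456$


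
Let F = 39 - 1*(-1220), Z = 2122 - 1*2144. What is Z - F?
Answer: -1281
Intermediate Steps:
Z = -22 (Z = 2122 - 2144 = -22)
F = 1259 (F = 39 + 1220 = 1259)
Z - F = -22 - 1*1259 = -22 - 1259 = -1281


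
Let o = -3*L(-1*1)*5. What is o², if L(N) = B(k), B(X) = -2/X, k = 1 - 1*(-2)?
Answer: 100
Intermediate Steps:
k = 3 (k = 1 + 2 = 3)
L(N) = -⅔ (L(N) = -2/3 = -2*⅓ = -⅔)
o = 10 (o = -3*(-⅔)*5 = 2*5 = 10)
o² = 10² = 100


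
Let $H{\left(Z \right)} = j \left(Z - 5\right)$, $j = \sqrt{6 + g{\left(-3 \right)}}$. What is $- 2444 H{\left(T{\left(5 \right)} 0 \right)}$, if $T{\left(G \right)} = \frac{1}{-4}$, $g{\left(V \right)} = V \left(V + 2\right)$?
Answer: $36660$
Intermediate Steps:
$g{\left(V \right)} = V \left(2 + V\right)$
$j = 3$ ($j = \sqrt{6 - 3 \left(2 - 3\right)} = \sqrt{6 - -3} = \sqrt{6 + 3} = \sqrt{9} = 3$)
$T{\left(G \right)} = - \frac{1}{4}$
$H{\left(Z \right)} = -15 + 3 Z$ ($H{\left(Z \right)} = 3 \left(Z - 5\right) = 3 \left(-5 + Z\right) = -15 + 3 Z$)
$- 2444 H{\left(T{\left(5 \right)} 0 \right)} = - 2444 \left(-15 + 3 \left(\left(- \frac{1}{4}\right) 0\right)\right) = - 2444 \left(-15 + 3 \cdot 0\right) = - 2444 \left(-15 + 0\right) = \left(-2444\right) \left(-15\right) = 36660$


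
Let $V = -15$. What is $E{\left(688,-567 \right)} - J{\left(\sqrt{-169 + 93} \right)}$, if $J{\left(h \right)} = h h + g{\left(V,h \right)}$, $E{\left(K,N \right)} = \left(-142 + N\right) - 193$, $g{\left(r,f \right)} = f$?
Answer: $-826 - 2 i \sqrt{19} \approx -826.0 - 8.7178 i$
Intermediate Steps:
$E{\left(K,N \right)} = -335 + N$
$J{\left(h \right)} = h + h^{2}$ ($J{\left(h \right)} = h h + h = h^{2} + h = h + h^{2}$)
$E{\left(688,-567 \right)} - J{\left(\sqrt{-169 + 93} \right)} = \left(-335 - 567\right) - \sqrt{-169 + 93} \left(1 + \sqrt{-169 + 93}\right) = -902 - \sqrt{-76} \left(1 + \sqrt{-76}\right) = -902 - 2 i \sqrt{19} \left(1 + 2 i \sqrt{19}\right)$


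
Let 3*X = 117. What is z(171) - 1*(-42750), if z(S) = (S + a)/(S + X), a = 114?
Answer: 598519/14 ≈ 42751.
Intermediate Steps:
X = 39 (X = (1/3)*117 = 39)
z(S) = (114 + S)/(39 + S) (z(S) = (S + 114)/(S + 39) = (114 + S)/(39 + S))
z(171) - 1*(-42750) = (114 + 171)/(39 + 171) - 1*(-42750) = 285/210 + 42750 = (1/210)*285 + 42750 = 19/14 + 42750 = 598519/14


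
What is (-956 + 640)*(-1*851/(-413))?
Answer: -268916/413 ≈ -651.13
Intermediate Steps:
(-956 + 640)*(-1*851/(-413)) = -(-268916)*(-1)/413 = -316*851/413 = -268916/413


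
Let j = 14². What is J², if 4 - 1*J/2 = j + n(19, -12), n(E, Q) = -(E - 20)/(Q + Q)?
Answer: 21224449/144 ≈ 1.4739e+5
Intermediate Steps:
n(E, Q) = -(-20 + E)/(2*Q)
j = 196
J = -4607/12 (J = 8 - 2*(196 + (½)*(20 - 1*19)/(-12)) = 8 - 2*(196 + (½)*(-1/12)*(20 - 19)) = 8 - 2*(196 + (½)*(-1/12)*1) = 8 - 2*(196 - 1/24) = 8 - 2*4703/24 = 8 - 4703/12 = -4607/12 ≈ -383.92)
J² = (-4607/12)² = 21224449/144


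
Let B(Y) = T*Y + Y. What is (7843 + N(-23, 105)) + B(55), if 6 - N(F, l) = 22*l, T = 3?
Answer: 5759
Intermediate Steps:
B(Y) = 4*Y (B(Y) = 3*Y + Y = 4*Y)
N(F, l) = 6 - 22*l
(7843 + N(-23, 105)) + B(55) = (7843 + (6 - 22*105)) + 4*55 = (7843 + (6 - 2310)) + 220 = (7843 - 2304) + 220 = 5539 + 220 = 5759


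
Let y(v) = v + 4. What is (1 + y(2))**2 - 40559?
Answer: -40510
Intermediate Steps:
y(v) = 4 + v
(1 + y(2))**2 - 40559 = (1 + (4 + 2))**2 - 40559 = (1 + 6)**2 - 40559 = 7**2 - 40559 = 49 - 40559 = -40510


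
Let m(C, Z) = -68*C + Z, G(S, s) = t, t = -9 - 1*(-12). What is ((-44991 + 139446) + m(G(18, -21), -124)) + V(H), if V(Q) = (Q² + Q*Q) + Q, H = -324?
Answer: 303755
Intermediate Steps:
t = 3 (t = -9 + 12 = 3)
G(S, s) = 3
V(Q) = Q + 2*Q² (V(Q) = (Q² + Q²) + Q = 2*Q² + Q = Q + 2*Q²)
m(C, Z) = Z - 68*C
((-44991 + 139446) + m(G(18, -21), -124)) + V(H) = ((-44991 + 139446) + (-124 - 68*3)) - 324*(1 + 2*(-324)) = (94455 + (-124 - 204)) - 324*(1 - 648) = (94455 - 328) - 324*(-647) = 94127 + 209628 = 303755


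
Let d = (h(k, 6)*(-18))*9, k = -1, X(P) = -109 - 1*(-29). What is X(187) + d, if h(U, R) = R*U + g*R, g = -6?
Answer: 6724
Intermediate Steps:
X(P) = -80 (X(P) = -109 + 29 = -80)
h(U, R) = -6*R + R*U (h(U, R) = R*U - 6*R = -6*R + R*U)
d = 6804 (d = ((6*(-6 - 1))*(-18))*9 = ((6*(-7))*(-18))*9 = -42*(-18)*9 = 756*9 = 6804)
X(187) + d = -80 + 6804 = 6724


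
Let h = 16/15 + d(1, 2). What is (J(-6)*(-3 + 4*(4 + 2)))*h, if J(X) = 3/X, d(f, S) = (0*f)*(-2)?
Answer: -56/5 ≈ -11.200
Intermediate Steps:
d(f, S) = 0 (d(f, S) = 0*(-2) = 0)
h = 16/15 (h = 16/15 + 0 = 16/15 ≈ 1.0667)
(J(-6)*(-3 + 4*(4 + 2)))*h = ((3/(-6))*(-3 + 4*(4 + 2)))*(16/15) = ((3*(-⅙))*(-3 + 4*6))*(16/15) = -(-3 + 24)/2*(16/15) = -½*21*(16/15) = -21/2*16/15 = -56/5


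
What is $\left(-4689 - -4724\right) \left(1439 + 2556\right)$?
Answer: $139825$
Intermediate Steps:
$\left(-4689 - -4724\right) \left(1439 + 2556\right) = \left(-4689 + 4724\right) 3995 = 35 \cdot 3995 = 139825$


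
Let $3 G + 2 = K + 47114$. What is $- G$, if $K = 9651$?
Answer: $-18921$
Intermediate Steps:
$G = 18921$ ($G = - \frac{2}{3} + \frac{9651 + 47114}{3} = - \frac{2}{3} + \frac{1}{3} \cdot 56765 = - \frac{2}{3} + \frac{56765}{3} = 18921$)
$- G = \left(-1\right) 18921 = -18921$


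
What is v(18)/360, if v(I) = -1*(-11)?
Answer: 11/360 ≈ 0.030556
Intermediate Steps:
v(I) = 11
v(18)/360 = 11/360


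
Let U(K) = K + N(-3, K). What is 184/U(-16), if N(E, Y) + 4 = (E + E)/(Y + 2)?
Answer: -1288/137 ≈ -9.4015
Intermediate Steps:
N(E, Y) = -4 + 2*E/(2 + Y) (N(E, Y) = -4 + (E + E)/(Y + 2) = -4 + (2*E)/(2 + Y) = -4 + 2*E/(2 + Y))
U(K) = K + 2*(-7 - 2*K)/(2 + K) (U(K) = K + 2*(-4 - 3 - 2*K)/(2 + K) = K + 2*(-7 - 2*K)/(2 + K))
184/U(-16) = 184/(((-14 + (-16)² - 2*(-16))/(2 - 16))) = 184/(((-14 + 256 + 32)/(-14))) = 184/((-1/14*274)) = 184/(-137/7) = 184*(-7/137) = -1288/137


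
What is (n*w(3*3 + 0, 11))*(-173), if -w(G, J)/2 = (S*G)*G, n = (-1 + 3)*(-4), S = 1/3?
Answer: -74736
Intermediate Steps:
S = ⅓ ≈ 0.33333
n = -8 (n = 2*(-4) = -8)
w(G, J) = -2*G²/3 (w(G, J) = -2*G/3*G = -2*G²/3)
(n*w(3*3 + 0, 11))*(-173) = -(-16)*(3*3 + 0)²/3*(-173) = -(-16)*(9 + 0)²/3*(-173) = -(-16)*9²/3*(-173) = -(-16)*81/3*(-173) = -8*(-54)*(-173) = 432*(-173) = -74736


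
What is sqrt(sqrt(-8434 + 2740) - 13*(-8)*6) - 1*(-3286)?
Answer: 3286 + sqrt(624 + I*sqrt(5694)) ≈ 3311.0 + 1.5076*I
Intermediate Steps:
sqrt(sqrt(-8434 + 2740) - 13*(-8)*6) - 1*(-3286) = sqrt(sqrt(-5694) + 104*6) + 3286 = sqrt(I*sqrt(5694) + 624) + 3286 = sqrt(624 + I*sqrt(5694)) + 3286 = 3286 + sqrt(624 + I*sqrt(5694))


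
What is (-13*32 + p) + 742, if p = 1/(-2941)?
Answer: 958765/2941 ≈ 326.00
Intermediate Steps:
p = -1/2941 ≈ -0.00034002
(-13*32 + p) + 742 = (-13*32 - 1/2941) + 742 = (-416 - 1/2941) + 742 = -1223457/2941 + 742 = 958765/2941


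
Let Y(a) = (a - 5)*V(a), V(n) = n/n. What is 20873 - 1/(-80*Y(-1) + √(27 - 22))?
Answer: 961806871/46079 + √5/230395 ≈ 20873.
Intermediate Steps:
V(n) = 1
Y(a) = -5 + a (Y(a) = (a - 5)*1 = (-5 + a)*1 = -5 + a)
20873 - 1/(-80*Y(-1) + √(27 - 22)) = 20873 - 1/(-80*(-5 - 1) + √(27 - 22)) = 20873 - 1/(-80*(-6) + √5) = 20873 - 1/(480 + √5)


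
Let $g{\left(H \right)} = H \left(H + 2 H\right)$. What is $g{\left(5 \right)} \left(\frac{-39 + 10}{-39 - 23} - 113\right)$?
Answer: $- \frac{523275}{62} \approx -8439.9$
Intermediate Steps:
$g{\left(H \right)} = 3 H^{2}$ ($g{\left(H \right)} = H 3 H = 3 H^{2}$)
$g{\left(5 \right)} \left(\frac{-39 + 10}{-39 - 23} - 113\right) = 3 \cdot 5^{2} \left(\frac{-39 + 10}{-39 - 23} - 113\right) = 3 \cdot 25 \left(- \frac{29}{-62} - 113\right) = 75 \left(\left(-29\right) \left(- \frac{1}{62}\right) - 113\right) = 75 \left(\frac{29}{62} - 113\right) = 75 \left(- \frac{6977}{62}\right) = - \frac{523275}{62}$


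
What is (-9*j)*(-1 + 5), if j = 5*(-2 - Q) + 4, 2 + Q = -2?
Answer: -504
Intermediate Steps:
Q = -4 (Q = -2 - 2 = -4)
j = 14 (j = 5*(-2 - 1*(-4)) + 4 = 5*(-2 + 4) + 4 = 5*2 + 4 = 10 + 4 = 14)
(-9*j)*(-1 + 5) = (-9*14)*(-1 + 5) = -126*4 = -504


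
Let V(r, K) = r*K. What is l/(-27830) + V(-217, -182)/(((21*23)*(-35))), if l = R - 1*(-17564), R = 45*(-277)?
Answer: -210349/83490 ≈ -2.5195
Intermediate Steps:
R = -12465
V(r, K) = K*r
l = 5099 (l = -12465 - 1*(-17564) = -12465 + 17564 = 5099)
l/(-27830) + V(-217, -182)/(((21*23)*(-35))) = 5099/(-27830) + (-182*(-217))/(((21*23)*(-35))) = 5099*(-1/27830) + 39494/((483*(-35))) = -5099/27830 + 39494/(-16905) = -5099/27830 + 39494*(-1/16905) = -5099/27830 - 806/345 = -210349/83490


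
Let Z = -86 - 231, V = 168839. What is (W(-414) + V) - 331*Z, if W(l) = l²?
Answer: 445162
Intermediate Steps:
Z = -317
(W(-414) + V) - 331*Z = ((-414)² + 168839) - 331*(-317) = (171396 + 168839) - 1*(-104927) = 340235 + 104927 = 445162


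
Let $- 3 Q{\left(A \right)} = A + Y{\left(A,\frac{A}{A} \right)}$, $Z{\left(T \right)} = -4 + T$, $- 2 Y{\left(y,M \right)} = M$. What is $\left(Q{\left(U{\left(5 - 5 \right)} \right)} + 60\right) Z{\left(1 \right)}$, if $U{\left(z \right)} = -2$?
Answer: $- \frac{365}{2} \approx -182.5$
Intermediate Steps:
$Y{\left(y,M \right)} = - \frac{M}{2}$
$Q{\left(A \right)} = \frac{1}{6} - \frac{A}{3}$ ($Q{\left(A \right)} = - \frac{A - \frac{A \frac{1}{A}}{2}}{3} = - \frac{A - \frac{1}{2}}{3} = - \frac{- \frac{1}{2} + A}{3} = \frac{1}{6} - \frac{A}{3}$)
$\left(Q{\left(U{\left(5 - 5 \right)} \right)} + 60\right) Z{\left(1 \right)} = \left(\left(\frac{1}{6} - - \frac{2}{3}\right) + 60\right) \left(-4 + 1\right) = \left(\left(\frac{1}{6} + \frac{2}{3}\right) + 60\right) \left(-3\right) = \left(\frac{5}{6} + 60\right) \left(-3\right) = \frac{365}{6} \left(-3\right) = - \frac{365}{2}$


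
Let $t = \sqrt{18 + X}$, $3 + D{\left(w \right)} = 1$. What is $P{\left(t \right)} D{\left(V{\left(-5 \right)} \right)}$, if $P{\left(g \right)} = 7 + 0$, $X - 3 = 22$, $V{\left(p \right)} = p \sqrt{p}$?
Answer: $-14$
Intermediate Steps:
$V{\left(p \right)} = p^{\frac{3}{2}}$
$X = 25$ ($X = 3 + 22 = 25$)
$D{\left(w \right)} = -2$ ($D{\left(w \right)} = -3 + 1 = -2$)
$t = \sqrt{43}$ ($t = \sqrt{18 + 25} = \sqrt{43} \approx 6.5574$)
$P{\left(g \right)} = 7$
$P{\left(t \right)} D{\left(V{\left(-5 \right)} \right)} = 7 \left(-2\right) = -14$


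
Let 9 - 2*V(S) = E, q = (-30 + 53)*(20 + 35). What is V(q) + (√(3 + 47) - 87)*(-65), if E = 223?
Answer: 5548 - 325*√2 ≈ 5088.4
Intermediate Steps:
q = 1265 (q = 23*55 = 1265)
V(S) = -107 (V(S) = 9/2 - ½*223 = 9/2 - 223/2 = -107)
V(q) + (√(3 + 47) - 87)*(-65) = -107 + (√(3 + 47) - 87)*(-65) = -107 + (√50 - 87)*(-65) = -107 + (5*√2 - 87)*(-65) = -107 + (-87 + 5*√2)*(-65) = -107 + (5655 - 325*√2) = 5548 - 325*√2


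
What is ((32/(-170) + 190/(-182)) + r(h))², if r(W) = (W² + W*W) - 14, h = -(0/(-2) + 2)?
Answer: 3129395481/59830225 ≈ 52.305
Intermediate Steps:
h = -2 (h = -(0*(-½) + 2) = -(0 + 2) = -1*2 = -2)
r(W) = -14 + 2*W² (r(W) = (W² + W²) - 14 = 2*W² - 14 = -14 + 2*W²)
((32/(-170) + 190/(-182)) + r(h))² = ((32/(-170) + 190/(-182)) + (-14 + 2*(-2)²))² = ((32*(-1/170) + 190*(-1/182)) + (-14 + 2*4))² = ((-16/85 - 95/91) + (-14 + 8))² = (-9531/7735 - 6)² = (-55941/7735)² = 3129395481/59830225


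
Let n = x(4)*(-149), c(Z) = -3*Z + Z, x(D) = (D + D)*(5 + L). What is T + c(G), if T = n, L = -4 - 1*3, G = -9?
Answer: 2402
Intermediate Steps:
L = -7 (L = -4 - 3 = -7)
x(D) = -4*D (x(D) = (D + D)*(5 - 7) = (2*D)*(-2) = -4*D)
c(Z) = -2*Z
n = 2384 (n = -4*4*(-149) = -16*(-149) = 2384)
T = 2384
T + c(G) = 2384 - 2*(-9) = 2384 + 18 = 2402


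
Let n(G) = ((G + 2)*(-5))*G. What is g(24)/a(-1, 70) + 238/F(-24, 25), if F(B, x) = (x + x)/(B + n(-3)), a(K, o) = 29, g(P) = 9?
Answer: -134364/725 ≈ -185.33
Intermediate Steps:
n(G) = G*(-10 - 5*G) (n(G) = ((2 + G)*(-5))*G = (-10 - 5*G)*G = G*(-10 - 5*G))
F(B, x) = 2*x/(-15 + B) (F(B, x) = (x + x)/(B - 5*(-3)*(2 - 3)) = (2*x)/(B - 5*(-3)*(-1)) = (2*x)/(B - 15) = (2*x)/(-15 + B) = 2*x/(-15 + B))
g(24)/a(-1, 70) + 238/F(-24, 25) = 9/29 + 238/((2*25/(-15 - 24))) = 9*(1/29) + 238/((2*25/(-39))) = 9/29 + 238/((2*25*(-1/39))) = 9/29 + 238/(-50/39) = 9/29 + 238*(-39/50) = 9/29 - 4641/25 = -134364/725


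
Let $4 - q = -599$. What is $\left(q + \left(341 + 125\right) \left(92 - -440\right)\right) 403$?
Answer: $100151545$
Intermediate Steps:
$q = 603$ ($q = 4 - -599 = 4 + 599 = 603$)
$\left(q + \left(341 + 125\right) \left(92 - -440\right)\right) 403 = \left(603 + \left(341 + 125\right) \left(92 - -440\right)\right) 403 = \left(603 + 466 \left(92 + 440\right)\right) 403 = \left(603 + 466 \cdot 532\right) 403 = \left(603 + 247912\right) 403 = 248515 \cdot 403 = 100151545$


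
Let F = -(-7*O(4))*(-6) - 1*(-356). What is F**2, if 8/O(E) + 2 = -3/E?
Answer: 27667600/121 ≈ 2.2866e+5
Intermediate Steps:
O(E) = 8/(-2 - 3/E)
F = 5260/11 (F = -(-(-56)*4/(3 + 2*4))*(-6) - 1*(-356) = -(-(-56)*4/(3 + 8))*(-6) + 356 = -(-(-56)*4/11)*(-6) + 356 = -(-7*(-32/11))*(-6) + 356 = -224*(-6)/11 + 356 = -1*(-1344/11) + 356 = 1344/11 + 356 = 5260/11 ≈ 478.18)
F**2 = (5260/11)**2 = 27667600/121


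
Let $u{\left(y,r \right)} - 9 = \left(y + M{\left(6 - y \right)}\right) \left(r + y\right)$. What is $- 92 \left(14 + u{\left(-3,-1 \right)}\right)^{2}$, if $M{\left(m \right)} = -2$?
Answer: $-170108$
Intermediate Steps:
$u{\left(y,r \right)} = 9 + \left(-2 + y\right) \left(r + y\right)$ ($u{\left(y,r \right)} = 9 + \left(y - 2\right) \left(r + y\right) = 9 + \left(-2 + y\right) \left(r + y\right)$)
$- 92 \left(14 + u{\left(-3,-1 \right)}\right)^{2} = - 92 \left(14 - \left(-20 - 9\right)\right)^{2} = - 92 \left(14 + \left(9 + 9 + 2 + 6 + 3\right)\right)^{2} = - 92 \left(14 + 29\right)^{2} = - 92 \cdot 43^{2} = \left(-92\right) 1849 = -170108$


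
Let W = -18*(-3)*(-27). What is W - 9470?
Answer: -10928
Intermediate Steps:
W = -1458 (W = 54*(-27) = -1458)
W - 9470 = -1458 - 9470 = -10928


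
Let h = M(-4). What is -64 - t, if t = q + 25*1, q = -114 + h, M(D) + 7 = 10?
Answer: 22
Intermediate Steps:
M(D) = 3 (M(D) = -7 + 10 = 3)
h = 3
q = -111 (q = -114 + 3 = -111)
t = -86 (t = -111 + 25*1 = -111 + 25 = -86)
-64 - t = -64 - 1*(-86) = -64 + 86 = 22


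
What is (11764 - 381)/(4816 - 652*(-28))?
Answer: 11383/23072 ≈ 0.49337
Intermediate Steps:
(11764 - 381)/(4816 - 652*(-28)) = 11383/(4816 + 18256) = 11383/23072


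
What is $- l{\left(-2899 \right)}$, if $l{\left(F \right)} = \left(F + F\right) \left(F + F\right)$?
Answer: $-33616804$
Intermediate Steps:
$l{\left(F \right)} = 4 F^{2}$ ($l{\left(F \right)} = 2 F 2 F = 4 F^{2}$)
$- l{\left(-2899 \right)} = - 4 \left(-2899\right)^{2} = - 4 \cdot 8404201 = \left(-1\right) 33616804 = -33616804$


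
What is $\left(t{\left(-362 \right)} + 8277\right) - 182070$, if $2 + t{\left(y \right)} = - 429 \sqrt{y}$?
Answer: $-173795 - 429 i \sqrt{362} \approx -1.738 \cdot 10^{5} - 8162.3 i$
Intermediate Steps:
$t{\left(y \right)} = -2 - 429 \sqrt{y}$
$\left(t{\left(-362 \right)} + 8277\right) - 182070 = \left(\left(-2 - 429 \sqrt{-362}\right) + 8277\right) - 182070 = \left(\left(-2 - 429 i \sqrt{362}\right) + 8277\right) - 182070 = \left(8275 - 429 i \sqrt{362}\right) - 182070 = -173795 - 429 i \sqrt{362}$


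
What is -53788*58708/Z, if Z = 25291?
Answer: -451112272/3613 ≈ -1.2486e+5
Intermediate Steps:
-53788*58708/Z = -53788/(25291/58708) = -53788/(25291*(1/58708)) = -53788/25291/58708 = -53788*58708/25291 = -451112272/3613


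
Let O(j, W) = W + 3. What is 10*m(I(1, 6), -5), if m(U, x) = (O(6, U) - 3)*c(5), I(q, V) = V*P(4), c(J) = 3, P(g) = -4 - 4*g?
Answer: -3600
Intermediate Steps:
O(j, W) = 3 + W
I(q, V) = -20*V (I(q, V) = V*(-4 - 4*4) = V*(-4 - 16) = V*(-20) = -20*V)
m(U, x) = 3*U (m(U, x) = ((3 + U) - 3)*3 = U*3 = 3*U)
10*m(I(1, 6), -5) = 10*(3*(-20*6)) = 10*(3*(-120)) = 10*(-360) = -3600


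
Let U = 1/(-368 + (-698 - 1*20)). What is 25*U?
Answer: -25/1086 ≈ -0.023020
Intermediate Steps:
U = -1/1086 (U = 1/(-368 + (-698 - 20)) = 1/(-368 - 718) = 1/(-1086) = -1/1086 ≈ -0.00092081)
25*U = 25*(-1/1086) = -25/1086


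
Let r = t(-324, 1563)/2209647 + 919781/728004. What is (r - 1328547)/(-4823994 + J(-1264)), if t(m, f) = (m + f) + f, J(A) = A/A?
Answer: 712380330028709707/2586676268703176628 ≈ 0.27540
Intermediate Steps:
J(A) = 1
t(m, f) = m + 2*f (t(m, f) = (f + m) + f = m + 2*f)
r = 678143731505/536210618196 (r = (-324 + 2*1563)/2209647 + 919781/728004 = (-324 + 3126)*(1/2209647) + 919781*(1/728004) = 2802*(1/2209647) + 919781/728004 = 934/736549 + 919781/728004 = 678143731505/536210618196 ≈ 1.2647)
(r - 1328547)/(-4823994 + J(-1264)) = (678143731505/536210618196 - 1328547)/(-4823994 + 1) = -712380330028709707/536210618196/(-4823993) = -712380330028709707/536210618196*(-1/4823993) = 712380330028709707/2586676268703176628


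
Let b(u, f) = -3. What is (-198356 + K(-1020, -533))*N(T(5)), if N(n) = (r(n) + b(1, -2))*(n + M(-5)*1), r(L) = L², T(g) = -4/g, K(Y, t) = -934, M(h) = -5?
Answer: -68197038/25 ≈ -2.7279e+6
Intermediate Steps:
N(n) = (-5 + n)*(-3 + n²) (N(n) = (n² - 3)*(n - 5*1) = (-3 + n²)*(n - 5) = (-3 + n²)*(-5 + n) = (-5 + n)*(-3 + n²))
(-198356 + K(-1020, -533))*N(T(5)) = (-198356 - 934)*(15 + (-4/5)³ - 5*(-4/5)² - (-12)/5) = -199290*(15 + (-4*⅕)³ - 5*(-4*⅕)² - (-12)/5) = -199290*(15 + (-⅘)³ - 5*(-⅘)² - 3*(-⅘)) = -199290*(15 - 64/125 - 5*16/25 + 12/5) = -199290*(15 - 64/125 - 16/5 + 12/5) = -199290*1711/125 = -68197038/25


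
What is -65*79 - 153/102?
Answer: -10273/2 ≈ -5136.5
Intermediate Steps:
-65*79 - 153/102 = -5135 - 153*1/102 = -5135 - 3/2 = -10273/2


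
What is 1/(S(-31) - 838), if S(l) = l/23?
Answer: -23/19305 ≈ -0.0011914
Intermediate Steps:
S(l) = l/23 (S(l) = l*(1/23) = l/23)
1/(S(-31) - 838) = 1/((1/23)*(-31) - 838) = 1/(-31/23 - 838) = 1/(-19305/23) = -23/19305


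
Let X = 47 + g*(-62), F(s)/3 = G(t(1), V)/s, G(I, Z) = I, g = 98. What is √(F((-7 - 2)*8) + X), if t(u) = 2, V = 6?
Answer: I*√217047/6 ≈ 77.647*I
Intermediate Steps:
F(s) = 6/s (F(s) = 3*(2/s) = 6/s)
X = -6029 (X = 47 + 98*(-62) = 47 - 6076 = -6029)
√(F((-7 - 2)*8) + X) = √(6/(((-7 - 2)*8)) - 6029) = √(6/((-9*8)) - 6029) = √(6/(-72) - 6029) = √(6*(-1/72) - 6029) = √(-1/12 - 6029) = √(-72349/12) = I*√217047/6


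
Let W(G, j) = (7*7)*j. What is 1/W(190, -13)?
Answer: -1/637 ≈ -0.0015699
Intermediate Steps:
W(G, j) = 49*j
1/W(190, -13) = 1/(49*(-13)) = 1/(-637) = -1/637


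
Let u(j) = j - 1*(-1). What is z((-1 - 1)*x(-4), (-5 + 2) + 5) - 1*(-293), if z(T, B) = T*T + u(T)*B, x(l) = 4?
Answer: 343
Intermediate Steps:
u(j) = 1 + j (u(j) = j + 1 = 1 + j)
z(T, B) = T**2 + B*(1 + T) (z(T, B) = T*T + (1 + T)*B = T**2 + B*(1 + T))
z((-1 - 1)*x(-4), (-5 + 2) + 5) - 1*(-293) = (((-1 - 1)*4)**2 + ((-5 + 2) + 5)*(1 + (-1 - 1)*4)) - 1*(-293) = ((-2*4)**2 + (-3 + 5)*(1 - 2*4)) + 293 = ((-8)**2 + 2*(1 - 8)) + 293 = (64 + 2*(-7)) + 293 = (64 - 14) + 293 = 50 + 293 = 343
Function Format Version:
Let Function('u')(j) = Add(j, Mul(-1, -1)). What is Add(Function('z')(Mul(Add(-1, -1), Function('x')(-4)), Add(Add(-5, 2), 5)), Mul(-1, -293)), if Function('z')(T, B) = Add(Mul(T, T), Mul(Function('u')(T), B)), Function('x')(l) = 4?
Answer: 343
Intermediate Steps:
Function('u')(j) = Add(1, j) (Function('u')(j) = Add(j, 1) = Add(1, j))
Function('z')(T, B) = Add(Pow(T, 2), Mul(B, Add(1, T))) (Function('z')(T, B) = Add(Mul(T, T), Mul(Add(1, T), B)) = Add(Pow(T, 2), Mul(B, Add(1, T))))
Add(Function('z')(Mul(Add(-1, -1), Function('x')(-4)), Add(Add(-5, 2), 5)), Mul(-1, -293)) = Add(Add(Pow(Mul(Add(-1, -1), 4), 2), Mul(Add(Add(-5, 2), 5), Add(1, Mul(Add(-1, -1), 4)))), Mul(-1, -293)) = Add(Add(Pow(Mul(-2, 4), 2), Mul(Add(-3, 5), Add(1, Mul(-2, 4)))), 293) = Add(Add(Pow(-8, 2), Mul(2, Add(1, -8))), 293) = Add(Add(64, Mul(2, -7)), 293) = Add(Add(64, -14), 293) = Add(50, 293) = 343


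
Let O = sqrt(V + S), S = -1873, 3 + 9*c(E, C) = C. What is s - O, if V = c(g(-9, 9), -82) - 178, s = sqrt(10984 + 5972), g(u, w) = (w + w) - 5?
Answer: 6*sqrt(471) - 4*I*sqrt(1159)/3 ≈ 130.22 - 45.392*I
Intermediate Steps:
g(u, w) = -5 + 2*w (g(u, w) = 2*w - 5 = -5 + 2*w)
c(E, C) = -1/3 + C/9
s = 6*sqrt(471) (s = sqrt(16956) = 6*sqrt(471) ≈ 130.22)
V = -1687/9 (V = (-1/3 + (1/9)*(-82)) - 178 = (-1/3 - 82/9) - 178 = -85/9 - 178 = -1687/9 ≈ -187.44)
O = 4*I*sqrt(1159)/3 (O = sqrt(-1687/9 - 1873) = sqrt(-18544/9) = 4*I*sqrt(1159)/3 ≈ 45.392*I)
s - O = 6*sqrt(471) - 4*I*sqrt(1159)/3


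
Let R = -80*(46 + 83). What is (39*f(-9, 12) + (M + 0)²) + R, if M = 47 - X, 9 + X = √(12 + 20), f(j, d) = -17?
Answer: -7815 - 448*√2 ≈ -8448.6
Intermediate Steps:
X = -9 + 4*√2 (X = -9 + √(12 + 20) = -9 + √32 = -9 + 4*√2 ≈ -3.3431)
R = -10320 (R = -80*129 = -10320)
M = 56 - 4*√2 (M = 47 - (-9 + 4*√2) = 47 + (9 - 4*√2) = 56 - 4*√2 ≈ 50.343)
(39*f(-9, 12) + (M + 0)²) + R = (39*(-17) + ((56 - 4*√2) + 0)²) - 10320 = (-663 + (56 - 4*√2)²) - 10320 = -10983 + (56 - 4*√2)²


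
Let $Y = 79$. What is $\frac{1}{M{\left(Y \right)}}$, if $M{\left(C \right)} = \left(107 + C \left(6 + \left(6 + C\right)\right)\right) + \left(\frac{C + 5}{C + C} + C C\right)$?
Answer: $\frac{79}{1069465} \approx 7.3869 \cdot 10^{-5}$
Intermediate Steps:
$M{\left(C \right)} = 107 + C^{2} + C \left(12 + C\right) + \frac{5 + C}{2 C}$ ($M{\left(C \right)} = \left(107 + C \left(12 + C\right)\right) + \left(\frac{5 + C}{2 C} + C^{2}\right) = \left(107 + C \left(12 + C\right)\right) + \left(C^{2} + \frac{5 + C}{2 C}\right) = 107 + C^{2} + C \left(12 + C\right) + \frac{5 + C}{2 C}$)
$\frac{1}{M{\left(Y \right)}} = \frac{1}{\frac{1}{2} \cdot \frac{1}{79} \left(5 + 79 \left(215 + 4 \cdot 79^{2} + 24 \cdot 79\right)\right)} = \frac{1}{\frac{1}{2} \cdot \frac{1}{79} \left(5 + 79 \left(215 + 4 \cdot 6241 + 1896\right)\right)} = \frac{1}{\frac{1}{2} \cdot \frac{1}{79} \left(5 + 79 \left(215 + 24964 + 1896\right)\right)} = \frac{1}{\frac{1}{2} \cdot \frac{1}{79} \left(5 + 79 \cdot 27075\right)} = \frac{1}{\frac{1}{2} \cdot \frac{1}{79} \left(5 + 2138925\right)} = \frac{1}{\frac{1}{2} \cdot \frac{1}{79} \cdot 2138930} = \frac{1}{\frac{1069465}{79}} = \frac{79}{1069465}$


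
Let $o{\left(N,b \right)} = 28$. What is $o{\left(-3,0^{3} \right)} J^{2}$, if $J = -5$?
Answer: $700$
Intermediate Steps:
$o{\left(-3,0^{3} \right)} J^{2} = 28 \left(-5\right)^{2} = 28 \cdot 25 = 700$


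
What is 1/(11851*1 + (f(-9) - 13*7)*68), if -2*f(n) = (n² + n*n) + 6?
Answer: -1/49 ≈ -0.020408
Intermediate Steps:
f(n) = -3 - n² (f(n) = -((n² + n*n) + 6)/2 = -((n² + n²) + 6)/2 = -(2*n² + 6)/2 = -(6 + 2*n²)/2 = -3 - n²)
1/(11851*1 + (f(-9) - 13*7)*68) = 1/(11851*1 + ((-3 - 1*(-9)²) - 13*7)*68) = 1/(11851 + ((-3 - 1*81) - 91)*68) = 1/(11851 + ((-3 - 81) - 91)*68) = 1/(11851 + (-84 - 91)*68) = 1/(11851 - 175*68) = 1/(11851 - 11900) = 1/(-49) = -1/49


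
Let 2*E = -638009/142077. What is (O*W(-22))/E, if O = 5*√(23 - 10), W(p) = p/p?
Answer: -1420770*√13/638009 ≈ -8.0291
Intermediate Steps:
W(p) = 1
O = 5*√13 ≈ 18.028
E = -638009/284154 (E = (-638009/142077)/2 = (-638009*1/142077)/2 = (½)*(-638009/142077) = -638009/284154 ≈ -2.2453)
(O*W(-22))/E = ((5*√13)*1)/(-638009/284154) = (5*√13)*(-284154/638009) = -1420770*√13/638009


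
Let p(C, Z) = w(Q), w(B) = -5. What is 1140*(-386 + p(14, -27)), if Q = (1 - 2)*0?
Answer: -445740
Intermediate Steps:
Q = 0 (Q = -1*0 = 0)
p(C, Z) = -5
1140*(-386 + p(14, -27)) = 1140*(-386 - 5) = 1140*(-391) = -445740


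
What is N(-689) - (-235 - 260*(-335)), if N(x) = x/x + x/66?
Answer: -5733713/66 ≈ -86875.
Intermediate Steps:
N(x) = 1 + x/66 (N(x) = 1 + x*(1/66) = 1 + x/66)
N(-689) - (-235 - 260*(-335)) = (1 + (1/66)*(-689)) - (-235 - 260*(-335)) = (1 - 689/66) - (-235 + 87100) = -623/66 - 1*86865 = -623/66 - 86865 = -5733713/66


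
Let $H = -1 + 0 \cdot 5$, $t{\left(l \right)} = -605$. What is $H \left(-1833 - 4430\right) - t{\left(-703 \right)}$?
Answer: $6868$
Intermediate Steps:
$H = -1$ ($H = -1 + 0 = -1$)
$H \left(-1833 - 4430\right) - t{\left(-703 \right)} = - (-1833 - 4430) - -605 = \left(-1\right) \left(-6263\right) + 605 = 6263 + 605 = 6868$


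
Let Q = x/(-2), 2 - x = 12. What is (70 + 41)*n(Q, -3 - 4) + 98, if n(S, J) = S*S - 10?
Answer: 1763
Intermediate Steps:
x = -10 (x = 2 - 1*12 = 2 - 12 = -10)
Q = 5 (Q = -10/(-2) = -10*(-½) = 5)
n(S, J) = -10 + S² (n(S, J) = S² - 10 = -10 + S²)
(70 + 41)*n(Q, -3 - 4) + 98 = (70 + 41)*(-10 + 5²) + 98 = 111*(-10 + 25) + 98 = 111*15 + 98 = 1665 + 98 = 1763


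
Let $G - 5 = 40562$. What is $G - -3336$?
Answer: $43903$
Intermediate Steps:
$G = 40567$ ($G = 5 + 40562 = 40567$)
$G - -3336 = 40567 - -3336 = 40567 + 3336 = 43903$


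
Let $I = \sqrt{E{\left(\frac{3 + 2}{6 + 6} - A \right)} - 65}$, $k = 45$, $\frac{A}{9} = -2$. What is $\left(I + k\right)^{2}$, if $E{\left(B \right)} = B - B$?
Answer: $\left(45 + i \sqrt{65}\right)^{2} \approx 1960.0 + 725.6 i$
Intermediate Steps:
$A = -18$ ($A = 9 \left(-2\right) = -18$)
$E{\left(B \right)} = 0$
$I = i \sqrt{65}$ ($I = \sqrt{0 - 65} = \sqrt{-65} = i \sqrt{65} \approx 8.0623 i$)
$\left(I + k\right)^{2} = \left(i \sqrt{65} + 45\right)^{2} = \left(45 + i \sqrt{65}\right)^{2}$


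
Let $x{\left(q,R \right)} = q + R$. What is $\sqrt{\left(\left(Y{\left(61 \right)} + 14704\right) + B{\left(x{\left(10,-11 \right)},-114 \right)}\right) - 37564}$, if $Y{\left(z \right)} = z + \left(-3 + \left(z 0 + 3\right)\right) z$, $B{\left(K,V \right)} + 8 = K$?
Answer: $2 i \sqrt{5702} \approx 151.02 i$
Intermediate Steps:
$x{\left(q,R \right)} = R + q$
$B{\left(K,V \right)} = -8 + K$
$Y{\left(z \right)} = z$ ($Y{\left(z \right)} = z + \left(-3 + \left(0 + 3\right)\right) z = z + \left(-3 + 3\right) z = z + 0 z = z + 0 = z$)
$\sqrt{\left(\left(Y{\left(61 \right)} + 14704\right) + B{\left(x{\left(10,-11 \right)},-114 \right)}\right) - 37564} = \sqrt{\left(\left(61 + 14704\right) + \left(-8 + \left(-11 + 10\right)\right)\right) - 37564} = \sqrt{\left(14765 - 9\right) - 37564} = \sqrt{14756 - 37564} = \sqrt{-22808} = 2 i \sqrt{5702}$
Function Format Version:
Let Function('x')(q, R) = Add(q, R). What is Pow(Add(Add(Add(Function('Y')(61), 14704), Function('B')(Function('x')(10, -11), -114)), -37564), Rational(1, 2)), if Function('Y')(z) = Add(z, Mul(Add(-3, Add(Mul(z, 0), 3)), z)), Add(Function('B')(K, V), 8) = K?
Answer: Mul(2, I, Pow(5702, Rational(1, 2))) ≈ Mul(151.02, I)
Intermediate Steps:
Function('x')(q, R) = Add(R, q)
Function('B')(K, V) = Add(-8, K)
Function('Y')(z) = z (Function('Y')(z) = Add(z, Mul(Add(-3, Add(0, 3)), z)) = Add(z, Mul(Add(-3, 3), z)) = Add(z, Mul(0, z)) = Add(z, 0) = z)
Pow(Add(Add(Add(Function('Y')(61), 14704), Function('B')(Function('x')(10, -11), -114)), -37564), Rational(1, 2)) = Pow(Add(Add(Add(61, 14704), Add(-8, Add(-11, 10))), -37564), Rational(1, 2)) = Pow(Add(Add(14765, Add(-8, -1)), -37564), Rational(1, 2)) = Pow(Add(Add(14765, -9), -37564), Rational(1, 2)) = Pow(Add(14756, -37564), Rational(1, 2)) = Pow(-22808, Rational(1, 2)) = Mul(2, I, Pow(5702, Rational(1, 2)))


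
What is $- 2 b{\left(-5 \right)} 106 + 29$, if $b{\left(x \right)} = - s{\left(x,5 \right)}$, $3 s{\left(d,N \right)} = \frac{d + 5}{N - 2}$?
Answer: $29$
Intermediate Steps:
$s{\left(d,N \right)} = \frac{5 + d}{3 \left(-2 + N\right)}$ ($s{\left(d,N \right)} = \frac{\left(d + 5\right) \frac{1}{N - 2}}{3} = \frac{\left(5 + d\right) \frac{1}{-2 + N}}{3} = \frac{\frac{1}{-2 + N} \left(5 + d\right)}{3} = \frac{5 + d}{3 \left(-2 + N\right)}$)
$b{\left(x \right)} = - \frac{5}{9} - \frac{x}{9}$ ($b{\left(x \right)} = - \frac{5 + x}{3 \left(-2 + 5\right)} = - \frac{5 + x}{3 \cdot 3} = - (\frac{5}{9} + \frac{x}{9}) = - \frac{5}{9} - \frac{x}{9}$)
$- 2 b{\left(-5 \right)} 106 + 29 = - 2 \left(- \frac{5}{9} - - \frac{5}{9}\right) 106 + 29 = - 2 \left(- \frac{5}{9} + \frac{5}{9}\right) 106 + 29 = \left(-2\right) 0 \cdot 106 + 29 = 0 \cdot 106 + 29 = 0 + 29 = 29$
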